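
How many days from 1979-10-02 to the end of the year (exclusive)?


Day of year: 275 of 365
Remaining = 365 - 275

90 days


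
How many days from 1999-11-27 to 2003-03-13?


From 1999-11-27 to 2003-03-13
1999-11-27: days before November = 31 + 28 + 31 + 30 + 31 + 30 + 31 + 31 + 30 + 31 = 304 (1999 is not a leap year); day of year = 304 + 27 = 331
2003-03-13: days before March = 31 + 28 = 59 (2003 is not a leap year); day of year = 59 + 13 = 72
Rest of 1999: 365 - 331 = 34
Full years 2000 (366), 2001 (365), 2002 (365): 1096
Total = 34 + 1096 + 72 = 1202

1202 days


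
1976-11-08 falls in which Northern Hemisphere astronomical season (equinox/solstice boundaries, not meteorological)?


Date: November 8
Astronomical Autumn (approx.; exact equinox/solstice day varies by year): September 22 to December 20
November 8 falls within the Autumn window

Autumn


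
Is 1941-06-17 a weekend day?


Anchor: Jan 1, 1941. With p = 1941 - 1 = 1940: (p + p//4 - p//100 + p//400) mod 7 = (1940 + 485 - 19 + 4) mod 7 = 2410 mod 7 = 2 -> Wednesday (Mon=0 ... Sun=6)
Day of year: 168; offset = 167
Weekday index = (2 + 167) mod 7 = 1 -> Tuesday
Weekend days: Saturday, Sunday

No


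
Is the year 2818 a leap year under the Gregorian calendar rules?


Gregorian leap year rule: divisible by 4, but not by 100, unless also by 400.
2818 is not divisible by 4 -> not a leap year

No


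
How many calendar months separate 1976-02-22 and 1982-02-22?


From February 1976 to February 1982
6 years * 12 = 72 months = 72

72 months


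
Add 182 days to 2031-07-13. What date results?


Start: 2031-07-13, add 182 days
July 2031 has 31 days: 31 - 13 = 18 days to July 31 -> 164 left
August 2031 has 31 days -> 133 left
September 2031 has 30 days -> 103 left
October 2031 has 31 days -> 72 left
November 2031 has 30 days -> 42 left
December 2031 has 31 days -> 11 left
January 2032: 11 <= 31 -> lands on January 11

Result: 2032-01-11


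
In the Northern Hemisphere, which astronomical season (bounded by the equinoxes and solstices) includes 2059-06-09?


Date: June 9
Astronomical Spring (approx.; exact equinox/solstice day varies by year): March 20 to June 20
June 9 falls within the Spring window

Spring


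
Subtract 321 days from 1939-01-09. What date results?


Start: 1939-01-09, subtract 321 days
Back 9 days from January 9 reaches December 31, 1938 -> 312 left
December 1938 has 31 days -> back to November 30, 1938 -> 281 left
November 1938 has 30 days -> back to October 31, 1938 -> 251 left
October 1938 has 31 days -> back to September 30, 1938 -> 220 left
September 1938 has 30 days -> back to August 31, 1938 -> 190 left
August 1938 has 31 days -> back to July 31, 1938 -> 159 left
July 1938 has 31 days -> back to June 30, 1938 -> 128 left
June 1938 has 30 days -> back to May 31, 1938 -> 98 left
May 1938 has 31 days -> back to April 30, 1938 -> 67 left
April 1938 has 30 days -> back to March 31, 1938 -> 37 left
March 1938 has 31 days -> back to February 28, 1938 -> 6 left
February 1938: 28 - 6 = 22 -> lands on February 22

Result: 1938-02-22


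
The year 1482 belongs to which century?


Century = (year - 1) // 100 + 1
= (1482 - 1) // 100 + 1
= 1481 // 100 + 1
= 14 + 1

15th century


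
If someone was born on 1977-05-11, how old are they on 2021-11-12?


Birth: 1977-05-11
Reference: 2021-11-12
Year difference: 2021 - 1977 = 44

44 years old


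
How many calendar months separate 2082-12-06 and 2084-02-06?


From December 2082 to February 2084
2 years * 12 = 24 months, minus 10 months = 14

14 months


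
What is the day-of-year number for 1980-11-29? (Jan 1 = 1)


Date: November 29, 1980
Days in months 1 through 10: 305
Plus 29 days in November

Day of year: 334


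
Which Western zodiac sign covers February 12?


Date: February 12
Conventional tropical zodiac dates: Aquarius from January 20 onward; Pisces starts February 19
February 12 falls within the Aquarius range

Aquarius


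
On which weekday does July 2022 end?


July 2022 has 31 days
Anchor: Jan 1, 2022. With p = 2022 - 1 = 2021: (p + p//4 - p//100 + p//400) mod 7 = (2021 + 505 - 20 + 5) mod 7 = 2511 mod 7 = 5 -> Saturday (Mon=0 ... Sun=6)
Days before July (Jan-Jun): 181; July 1 index = (5 + 181) mod 7 = 4 -> Friday
Last day offset: 31 - 1 = 30 days
Weekday index = (4 + 30) mod 7 = 6

Sunday, July 31


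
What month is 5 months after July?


July is month 7
7 + 5 = 12

December


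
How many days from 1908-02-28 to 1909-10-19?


From 1908-02-28 to 1909-10-19
1908-02-28: days before February = 31; day of year = 31 + 28 = 59
1909-10-19: days before October = 31 + 28 + 31 + 30 + 31 + 30 + 31 + 31 + 30 = 273 (1909 is not a leap year); day of year = 273 + 19 = 292
Rest of 1908: 366 - 59 = 307
Total = 307 + 292 = 599

599 days


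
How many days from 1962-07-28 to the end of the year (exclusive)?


Day of year: 209 of 365
Remaining = 365 - 209

156 days


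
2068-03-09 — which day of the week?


Date: March 9, 2068
Anchor: Jan 1, 2068. With p = 2068 - 1 = 2067: (p + p//4 - p//100 + p//400) mod 7 = (2067 + 516 - 20 + 5) mod 7 = 2568 mod 7 = 6 -> Sunday (Mon=0 ... Sun=6)
Days before March (Jan-Feb): 60; offset = 60 + 9 - 1 = 68
Weekday index = (6 + 68) mod 7 = 4

Day of the week: Friday


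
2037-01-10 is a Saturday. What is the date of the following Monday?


Current: Saturday
Target: Monday
Days ahead: 2

Next Monday: 2037-01-12


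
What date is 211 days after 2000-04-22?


Start: 2000-04-22, add 211 days
April 2000 has 30 days: 30 - 22 = 8 days to April 30 -> 203 left
May 2000 has 31 days -> 172 left
June 2000 has 30 days -> 142 left
July 2000 has 31 days -> 111 left
August 2000 has 31 days -> 80 left
September 2000 has 30 days -> 50 left
October 2000 has 31 days -> 19 left
November 2000: 19 <= 30 -> lands on November 19

Result: 2000-11-19


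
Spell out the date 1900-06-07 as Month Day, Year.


ISO 1900-06-07 parses as year=1900, month=06, day=07
Month 6 -> June

June 7, 1900


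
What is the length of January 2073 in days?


January 2073

31 days


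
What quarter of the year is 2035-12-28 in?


Month: December (month 12)
Q1: Jan-Mar, Q2: Apr-Jun, Q3: Jul-Sep, Q4: Oct-Dec

Q4


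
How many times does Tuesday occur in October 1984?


October 1984 has 31 days
Anchor: Jan 1, 1984. With p = 1984 - 1 = 1983: (p + p//4 - p//100 + p//400) mod 7 = (1983 + 495 - 19 + 4) mod 7 = 2463 mod 7 = 6 -> Sunday (Mon=0 ... Sun=6)
Days before October (Jan-Sep): 274; October 1 index = (6 + 274) mod 7 = 0 -> Monday
First Tuesday is October 2
Tuesdays: 2, 9, 16, 23, 30

5 Tuesdays


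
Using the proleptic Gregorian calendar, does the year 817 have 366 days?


Gregorian leap year rule: divisible by 4, but not by 100, unless also by 400.
817 is not divisible by 4 -> not a leap year

No


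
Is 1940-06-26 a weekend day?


Anchor: Jan 1, 1940. With p = 1940 - 1 = 1939: (p + p//4 - p//100 + p//400) mod 7 = (1939 + 484 - 19 + 4) mod 7 = 2408 mod 7 = 0 -> Monday (Mon=0 ... Sun=6)
Day of year: 178; offset = 177
Weekday index = (0 + 177) mod 7 = 2 -> Wednesday
Weekend days: Saturday, Sunday

No


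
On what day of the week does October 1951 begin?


Target: October 1, 1951
Anchor: Jan 1, 1951. With p = 1951 - 1 = 1950: (p + p//4 - p//100 + p//400) mod 7 = (1950 + 487 - 19 + 4) mod 7 = 2422 mod 7 = 0 -> Monday (Mon=0 ... Sun=6)
Days before October (Jan-Sep): 273 days
Weekday index = (0 + 273) mod 7 = 0

Monday


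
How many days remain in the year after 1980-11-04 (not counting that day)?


Day of year: 309 of 366
Remaining = 366 - 309

57 days


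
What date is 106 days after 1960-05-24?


Start: 1960-05-24, add 106 days
May 1960 has 31 days: 31 - 24 = 7 days to May 31 -> 99 left
June 1960 has 30 days -> 69 left
July 1960 has 31 days -> 38 left
August 1960 has 31 days -> 7 left
September 1960: 7 <= 30 -> lands on September 7

Result: 1960-09-07


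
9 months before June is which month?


June is month 6
6 - 9 = -3; wrap: -3 + 12 = 9

September


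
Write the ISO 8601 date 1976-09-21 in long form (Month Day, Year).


ISO 1976-09-21 parses as year=1976, month=09, day=21
Month 9 -> September

September 21, 1976


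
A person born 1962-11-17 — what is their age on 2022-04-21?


Birth: 1962-11-17
Reference: 2022-04-21
Year difference: 2022 - 1962 = 60
Birthday not yet reached in 2022, subtract 1

59 years old


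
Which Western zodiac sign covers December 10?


Date: December 10
Conventional tropical zodiac dates: Sagittarius from November 22 onward; Capricorn starts December 22
December 10 falls within the Sagittarius range

Sagittarius


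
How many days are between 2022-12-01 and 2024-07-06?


From 2022-12-01 to 2024-07-06
2022-12-01: days before December = 31 + 28 + 31 + 30 + 31 + 30 + 31 + 31 + 30 + 31 + 30 = 334 (2022 is not a leap year); day of year = 334 + 1 = 335
2024-07-06: days before July = 31 + 29 + 31 + 30 + 31 + 30 = 182 (2024 is a leap year); day of year = 182 + 6 = 188
Rest of 2022: 365 - 335 = 30
Full years 2023 (365): 365
Total = 30 + 365 + 188 = 583

583 days


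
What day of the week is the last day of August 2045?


August 2045 has 31 days
Anchor: Jan 1, 2045. With p = 2045 - 1 = 2044: (p + p//4 - p//100 + p//400) mod 7 = (2044 + 511 - 20 + 5) mod 7 = 2540 mod 7 = 6 -> Sunday (Mon=0 ... Sun=6)
Days before August (Jan-Jul): 212; August 1 index = (6 + 212) mod 7 = 1 -> Tuesday
Last day offset: 31 - 1 = 30 days
Weekday index = (1 + 30) mod 7 = 3

Thursday, August 31


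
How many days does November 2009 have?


November 2009

30 days


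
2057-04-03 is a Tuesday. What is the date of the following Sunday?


Current: Tuesday
Target: Sunday
Days ahead: 5

Next Sunday: 2057-04-08


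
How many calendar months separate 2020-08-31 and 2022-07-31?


From August 2020 to July 2022
2 years * 12 = 24 months, minus 1 month = 23

23 months


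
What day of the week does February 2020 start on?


Target: February 1, 2020
Anchor: Jan 1, 2020. With p = 2020 - 1 = 2019: (p + p//4 - p//100 + p//400) mod 7 = (2019 + 504 - 20 + 5) mod 7 = 2508 mod 7 = 2 -> Wednesday (Mon=0 ... Sun=6)
Days before February (Jan): 31 days
Weekday index = (2 + 31) mod 7 = 5

Saturday


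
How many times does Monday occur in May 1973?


May 1973 has 31 days
Anchor: Jan 1, 1973. With p = 1973 - 1 = 1972: (p + p//4 - p//100 + p//400) mod 7 = (1972 + 493 - 19 + 4) mod 7 = 2450 mod 7 = 0 -> Monday (Mon=0 ... Sun=6)
Days before May (Jan-Apr): 120; May 1 index = (0 + 120) mod 7 = 1 -> Tuesday
First Monday is May 7
Mondays: 7, 14, 21, 28

4 Mondays


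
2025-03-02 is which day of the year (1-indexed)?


Date: March 2, 2025
Days in months 1 through 2: 59
Plus 2 days in March

Day of year: 61


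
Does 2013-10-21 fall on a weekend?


Anchor: Jan 1, 2013. With p = 2013 - 1 = 2012: (p + p//4 - p//100 + p//400) mod 7 = (2012 + 503 - 20 + 5) mod 7 = 2500 mod 7 = 1 -> Tuesday (Mon=0 ... Sun=6)
Day of year: 294; offset = 293
Weekday index = (1 + 293) mod 7 = 0 -> Monday
Weekend days: Saturday, Sunday

No


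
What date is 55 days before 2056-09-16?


Start: 2056-09-16, subtract 55 days
Back 16 days from September 16 reaches August 31, 2056 -> 39 left
August 2056 has 31 days -> back to July 31, 2056 -> 8 left
July 2056: 31 - 8 = 23 -> lands on July 23

Result: 2056-07-23


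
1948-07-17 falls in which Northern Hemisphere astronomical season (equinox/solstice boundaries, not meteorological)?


Date: July 17
Astronomical Summer (approx.; exact equinox/solstice day varies by year): June 21 to September 21
July 17 falls within the Summer window

Summer


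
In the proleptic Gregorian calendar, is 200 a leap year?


Gregorian leap year rule: divisible by 4, but not by 100, unless also by 400.
200 is divisible by 100 but not 400 -> not a leap year

No


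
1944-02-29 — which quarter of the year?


Month: February (month 2)
Q1: Jan-Mar, Q2: Apr-Jun, Q3: Jul-Sep, Q4: Oct-Dec

Q1


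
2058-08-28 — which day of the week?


Date: August 28, 2058
Anchor: Jan 1, 2058. With p = 2058 - 1 = 2057: (p + p//4 - p//100 + p//400) mod 7 = (2057 + 514 - 20 + 5) mod 7 = 2556 mod 7 = 1 -> Tuesday (Mon=0 ... Sun=6)
Days before August (Jan-Jul): 212; offset = 212 + 28 - 1 = 239
Weekday index = (1 + 239) mod 7 = 2

Day of the week: Wednesday


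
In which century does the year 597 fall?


Century = (year - 1) // 100 + 1
= (597 - 1) // 100 + 1
= 596 // 100 + 1
= 5 + 1

6th century


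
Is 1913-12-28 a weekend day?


Anchor: Jan 1, 1913. With p = 1913 - 1 = 1912: (p + p//4 - p//100 + p//400) mod 7 = (1912 + 478 - 19 + 4) mod 7 = 2375 mod 7 = 2 -> Wednesday (Mon=0 ... Sun=6)
Day of year: 362; offset = 361
Weekday index = (2 + 361) mod 7 = 6 -> Sunday
Weekend days: Saturday, Sunday

Yes


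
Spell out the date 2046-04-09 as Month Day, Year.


ISO 2046-04-09 parses as year=2046, month=04, day=09
Month 4 -> April

April 9, 2046


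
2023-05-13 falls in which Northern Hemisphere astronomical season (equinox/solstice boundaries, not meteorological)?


Date: May 13
Astronomical Spring (approx.; exact equinox/solstice day varies by year): March 20 to June 20
May 13 falls within the Spring window

Spring


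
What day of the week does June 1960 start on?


Target: June 1, 1960
Anchor: Jan 1, 1960. With p = 1960 - 1 = 1959: (p + p//4 - p//100 + p//400) mod 7 = (1959 + 489 - 19 + 4) mod 7 = 2433 mod 7 = 4 -> Friday (Mon=0 ... Sun=6)
Days before June (Jan-May): 152 days
Weekday index = (4 + 152) mod 7 = 2

Wednesday


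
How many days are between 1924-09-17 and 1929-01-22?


From 1924-09-17 to 1929-01-22
1924-09-17: days before September = 31 + 29 + 31 + 30 + 31 + 30 + 31 + 31 = 244 (1924 is a leap year); day of year = 244 + 17 = 261
1929-01-22: day of year = 22
Rest of 1924: 366 - 261 = 105
Full years 1925 (365), 1926 (365), 1927 (365), 1928 (366): 1461
Total = 105 + 1461 + 22 = 1588

1588 days


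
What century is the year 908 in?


Century = (year - 1) // 100 + 1
= (908 - 1) // 100 + 1
= 907 // 100 + 1
= 9 + 1

10th century


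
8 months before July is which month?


July is month 7
7 - 8 = -1; wrap: -1 + 12 = 11

November


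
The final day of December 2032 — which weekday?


December 2032 has 31 days
Anchor: Jan 1, 2032. With p = 2032 - 1 = 2031: (p + p//4 - p//100 + p//400) mod 7 = (2031 + 507 - 20 + 5) mod 7 = 2523 mod 7 = 3 -> Thursday (Mon=0 ... Sun=6)
Days before December (Jan-Nov): 335; December 1 index = (3 + 335) mod 7 = 2 -> Wednesday
Last day offset: 31 - 1 = 30 days
Weekday index = (2 + 30) mod 7 = 4

Friday, December 31


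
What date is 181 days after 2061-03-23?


Start: 2061-03-23, add 181 days
March 2061 has 31 days: 31 - 23 = 8 days to March 31 -> 173 left
April 2061 has 30 days -> 143 left
May 2061 has 31 days -> 112 left
June 2061 has 30 days -> 82 left
July 2061 has 31 days -> 51 left
August 2061 has 31 days -> 20 left
September 2061: 20 <= 30 -> lands on September 20

Result: 2061-09-20


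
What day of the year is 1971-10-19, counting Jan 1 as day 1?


Date: October 19, 1971
Days in months 1 through 9: 273
Plus 19 days in October

Day of year: 292


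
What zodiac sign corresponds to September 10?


Date: September 10
Conventional tropical zodiac dates: Virgo from August 23 onward; Libra starts September 23
September 10 falls within the Virgo range

Virgo


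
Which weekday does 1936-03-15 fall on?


Date: March 15, 1936
Anchor: Jan 1, 1936. With p = 1936 - 1 = 1935: (p + p//4 - p//100 + p//400) mod 7 = (1935 + 483 - 19 + 4) mod 7 = 2403 mod 7 = 2 -> Wednesday (Mon=0 ... Sun=6)
Days before March (Jan-Feb): 60; offset = 60 + 15 - 1 = 74
Weekday index = (2 + 74) mod 7 = 6

Day of the week: Sunday


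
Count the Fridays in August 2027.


August 2027 has 31 days
Anchor: Jan 1, 2027. With p = 2027 - 1 = 2026: (p + p//4 - p//100 + p//400) mod 7 = (2026 + 506 - 20 + 5) mod 7 = 2517 mod 7 = 4 -> Friday (Mon=0 ... Sun=6)
Days before August (Jan-Jul): 212; August 1 index = (4 + 212) mod 7 = 6 -> Sunday
First Friday is August 6
Fridays: 6, 13, 20, 27

4 Fridays


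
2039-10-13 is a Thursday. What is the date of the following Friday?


Current: Thursday
Target: Friday
Days ahead: 1

Next Friday: 2039-10-14


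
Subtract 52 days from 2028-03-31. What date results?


Start: 2028-03-31, subtract 52 days
Back 31 days from March 31 reaches February 29, 2028 -> 21 left
February 2028: 29 - 21 = 8 -> lands on February 8

Result: 2028-02-08


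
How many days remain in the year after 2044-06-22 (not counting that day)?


Day of year: 174 of 366
Remaining = 366 - 174

192 days


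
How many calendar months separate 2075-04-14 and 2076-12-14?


From April 2075 to December 2076
1 year * 12 = 12 months, plus 8 months = 20

20 months


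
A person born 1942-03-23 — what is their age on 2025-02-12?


Birth: 1942-03-23
Reference: 2025-02-12
Year difference: 2025 - 1942 = 83
Birthday not yet reached in 2025, subtract 1

82 years old


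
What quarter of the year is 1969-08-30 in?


Month: August (month 8)
Q1: Jan-Mar, Q2: Apr-Jun, Q3: Jul-Sep, Q4: Oct-Dec

Q3


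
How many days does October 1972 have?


October 1972

31 days


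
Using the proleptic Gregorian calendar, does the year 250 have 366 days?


Gregorian leap year rule: divisible by 4, but not by 100, unless also by 400.
250 is not divisible by 4 -> not a leap year

No


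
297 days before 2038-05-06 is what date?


Start: 2038-05-06, subtract 297 days
Back 6 days from May 6 reaches April 30, 2038 -> 291 left
April 2038 has 30 days -> back to March 31, 2038 -> 261 left
March 2038 has 31 days -> back to February 28, 2038 -> 230 left
February 2038 has 28 days -> back to January 31, 2038 -> 202 left
January 2038 has 31 days -> back to December 31, 2037 -> 171 left
December 2037 has 31 days -> back to November 30, 2037 -> 140 left
November 2037 has 30 days -> back to October 31, 2037 -> 110 left
October 2037 has 31 days -> back to September 30, 2037 -> 79 left
September 2037 has 30 days -> back to August 31, 2037 -> 49 left
August 2037 has 31 days -> back to July 31, 2037 -> 18 left
July 2037: 31 - 18 = 13 -> lands on July 13

Result: 2037-07-13


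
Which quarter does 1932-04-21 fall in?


Month: April (month 4)
Q1: Jan-Mar, Q2: Apr-Jun, Q3: Jul-Sep, Q4: Oct-Dec

Q2


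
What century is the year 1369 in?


Century = (year - 1) // 100 + 1
= (1369 - 1) // 100 + 1
= 1368 // 100 + 1
= 13 + 1

14th century


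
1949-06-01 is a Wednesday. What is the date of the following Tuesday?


Current: Wednesday
Target: Tuesday
Days ahead: 6

Next Tuesday: 1949-06-07


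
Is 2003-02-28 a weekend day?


Anchor: Jan 1, 2003. With p = 2003 - 1 = 2002: (p + p//4 - p//100 + p//400) mod 7 = (2002 + 500 - 20 + 5) mod 7 = 2487 mod 7 = 2 -> Wednesday (Mon=0 ... Sun=6)
Day of year: 59; offset = 58
Weekday index = (2 + 58) mod 7 = 4 -> Friday
Weekend days: Saturday, Sunday

No


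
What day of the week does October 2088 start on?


Target: October 1, 2088
Anchor: Jan 1, 2088. With p = 2088 - 1 = 2087: (p + p//4 - p//100 + p//400) mod 7 = (2087 + 521 - 20 + 5) mod 7 = 2593 mod 7 = 3 -> Thursday (Mon=0 ... Sun=6)
Days before October (Jan-Sep): 274 days
Weekday index = (3 + 274) mod 7 = 4

Friday


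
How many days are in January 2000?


January 2000

31 days


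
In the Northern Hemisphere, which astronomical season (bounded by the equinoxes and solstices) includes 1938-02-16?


Date: February 16
Astronomical Winter (approx.; exact equinox/solstice day varies by year): December 21 to March 19
February 16 falls within the Winter window

Winter


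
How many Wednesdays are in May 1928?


May 1928 has 31 days
Anchor: Jan 1, 1928. With p = 1928 - 1 = 1927: (p + p//4 - p//100 + p//400) mod 7 = (1927 + 481 - 19 + 4) mod 7 = 2393 mod 7 = 6 -> Sunday (Mon=0 ... Sun=6)
Days before May (Jan-Apr): 121; May 1 index = (6 + 121) mod 7 = 1 -> Tuesday
First Wednesday is May 2
Wednesdays: 2, 9, 16, 23, 30

5 Wednesdays


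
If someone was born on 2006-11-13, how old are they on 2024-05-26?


Birth: 2006-11-13
Reference: 2024-05-26
Year difference: 2024 - 2006 = 18
Birthday not yet reached in 2024, subtract 1

17 years old


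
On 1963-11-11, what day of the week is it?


Date: November 11, 1963
Anchor: Jan 1, 1963. With p = 1963 - 1 = 1962: (p + p//4 - p//100 + p//400) mod 7 = (1962 + 490 - 19 + 4) mod 7 = 2437 mod 7 = 1 -> Tuesday (Mon=0 ... Sun=6)
Days before November (Jan-Oct): 304; offset = 304 + 11 - 1 = 314
Weekday index = (1 + 314) mod 7 = 0

Day of the week: Monday


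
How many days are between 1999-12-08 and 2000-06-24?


From 1999-12-08 to 2000-06-24
1999-12-08: days before December = 31 + 28 + 31 + 30 + 31 + 30 + 31 + 31 + 30 + 31 + 30 = 334 (1999 is not a leap year); day of year = 334 + 8 = 342
2000-06-24: days before June = 31 + 29 + 31 + 30 + 31 = 152 (2000 is a leap year); day of year = 152 + 24 = 176
Rest of 1999: 365 - 342 = 23
Total = 23 + 176 = 199

199 days


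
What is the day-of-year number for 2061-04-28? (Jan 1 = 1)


Date: April 28, 2061
Days in months 1 through 3: 90
Plus 28 days in April

Day of year: 118


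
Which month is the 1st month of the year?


Month 1 of 12

January


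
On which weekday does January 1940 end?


January 1940 has 31 days
Anchor: Jan 1, 1940. With p = 1940 - 1 = 1939: (p + p//4 - p//100 + p//400) mod 7 = (1939 + 484 - 19 + 4) mod 7 = 2408 mod 7 = 0 -> Monday (Mon=0 ... Sun=6)
January 1 is the anchor itself -> Monday
Last day offset: 31 - 1 = 30 days
Weekday index = (0 + 30) mod 7 = 2

Wednesday, January 31


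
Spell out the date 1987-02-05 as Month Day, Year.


ISO 1987-02-05 parses as year=1987, month=02, day=05
Month 2 -> February

February 5, 1987


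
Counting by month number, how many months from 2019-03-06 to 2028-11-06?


From March 2019 to November 2028
9 years * 12 = 108 months, plus 8 months = 116

116 months


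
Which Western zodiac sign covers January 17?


Date: January 17
Conventional tropical zodiac dates: Capricorn from December 22 onward; Aquarius starts January 20
January 17 falls within the Capricorn range

Capricorn


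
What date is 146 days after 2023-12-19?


Start: 2023-12-19, add 146 days
December 2023 has 31 days: 31 - 19 = 12 days to December 31 -> 134 left
January 2024 has 31 days -> 103 left
February 2024 has 29 days -> 74 left
March 2024 has 31 days -> 43 left
April 2024 has 30 days -> 13 left
May 2024: 13 <= 31 -> lands on May 13

Result: 2024-05-13


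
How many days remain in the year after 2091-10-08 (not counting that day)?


Day of year: 281 of 365
Remaining = 365 - 281

84 days


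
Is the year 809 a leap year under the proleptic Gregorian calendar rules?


Gregorian leap year rule: divisible by 4, but not by 100, unless also by 400.
809 is not divisible by 4 -> not a leap year

No


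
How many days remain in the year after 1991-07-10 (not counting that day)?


Day of year: 191 of 365
Remaining = 365 - 191

174 days


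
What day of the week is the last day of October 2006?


October 2006 has 31 days
Anchor: Jan 1, 2006. With p = 2006 - 1 = 2005: (p + p//4 - p//100 + p//400) mod 7 = (2005 + 501 - 20 + 5) mod 7 = 2491 mod 7 = 6 -> Sunday (Mon=0 ... Sun=6)
Days before October (Jan-Sep): 273; October 1 index = (6 + 273) mod 7 = 6 -> Sunday
Last day offset: 31 - 1 = 30 days
Weekday index = (6 + 30) mod 7 = 1

Tuesday, October 31


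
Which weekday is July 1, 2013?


Target: July 1, 2013
Anchor: Jan 1, 2013. With p = 2013 - 1 = 2012: (p + p//4 - p//100 + p//400) mod 7 = (2012 + 503 - 20 + 5) mod 7 = 2500 mod 7 = 1 -> Tuesday (Mon=0 ... Sun=6)
Days before July (Jan-Jun): 181 days
Weekday index = (1 + 181) mod 7 = 0

Monday


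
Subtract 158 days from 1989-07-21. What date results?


Start: 1989-07-21, subtract 158 days
Back 21 days from July 21 reaches June 30, 1989 -> 137 left
June 1989 has 30 days -> back to May 31, 1989 -> 107 left
May 1989 has 31 days -> back to April 30, 1989 -> 76 left
April 1989 has 30 days -> back to March 31, 1989 -> 46 left
March 1989 has 31 days -> back to February 28, 1989 -> 15 left
February 1989: 28 - 15 = 13 -> lands on February 13

Result: 1989-02-13


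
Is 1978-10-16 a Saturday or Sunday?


Anchor: Jan 1, 1978. With p = 1978 - 1 = 1977: (p + p//4 - p//100 + p//400) mod 7 = (1977 + 494 - 19 + 4) mod 7 = 2456 mod 7 = 6 -> Sunday (Mon=0 ... Sun=6)
Day of year: 289; offset = 288
Weekday index = (6 + 288) mod 7 = 0 -> Monday
Weekend days: Saturday, Sunday

No


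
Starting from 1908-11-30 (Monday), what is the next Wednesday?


Current: Monday
Target: Wednesday
Days ahead: 2

Next Wednesday: 1908-12-02


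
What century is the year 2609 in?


Century = (year - 1) // 100 + 1
= (2609 - 1) // 100 + 1
= 2608 // 100 + 1
= 26 + 1

27th century


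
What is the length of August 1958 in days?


August 1958

31 days


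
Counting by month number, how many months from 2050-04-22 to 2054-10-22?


From April 2050 to October 2054
4 years * 12 = 48 months, plus 6 months = 54

54 months


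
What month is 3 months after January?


January is month 1
1 + 3 = 4

April


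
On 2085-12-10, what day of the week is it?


Date: December 10, 2085
Anchor: Jan 1, 2085. With p = 2085 - 1 = 2084: (p + p//4 - p//100 + p//400) mod 7 = (2084 + 521 - 20 + 5) mod 7 = 2590 mod 7 = 0 -> Monday (Mon=0 ... Sun=6)
Days before December (Jan-Nov): 334; offset = 334 + 10 - 1 = 343
Weekday index = (0 + 343) mod 7 = 0

Day of the week: Monday


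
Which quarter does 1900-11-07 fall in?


Month: November (month 11)
Q1: Jan-Mar, Q2: Apr-Jun, Q3: Jul-Sep, Q4: Oct-Dec

Q4


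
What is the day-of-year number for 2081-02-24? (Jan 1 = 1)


Date: February 24, 2081
Days in months 1 through 1: 31
Plus 24 days in February

Day of year: 55


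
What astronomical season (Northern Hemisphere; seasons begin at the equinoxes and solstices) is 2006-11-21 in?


Date: November 21
Astronomical Autumn (approx.; exact equinox/solstice day varies by year): September 22 to December 20
November 21 falls within the Autumn window

Autumn


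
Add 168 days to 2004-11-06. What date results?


Start: 2004-11-06, add 168 days
November 2004 has 30 days: 30 - 6 = 24 days to November 30 -> 144 left
December 2004 has 31 days -> 113 left
January 2005 has 31 days -> 82 left
February 2005 has 28 days -> 54 left
March 2005 has 31 days -> 23 left
April 2005: 23 <= 30 -> lands on April 23

Result: 2005-04-23


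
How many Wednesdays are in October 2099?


October 2099 has 31 days
Anchor: Jan 1, 2099. With p = 2099 - 1 = 2098: (p + p//4 - p//100 + p//400) mod 7 = (2098 + 524 - 20 + 5) mod 7 = 2607 mod 7 = 3 -> Thursday (Mon=0 ... Sun=6)
Days before October (Jan-Sep): 273; October 1 index = (3 + 273) mod 7 = 3 -> Thursday
First Wednesday is October 7
Wednesdays: 7, 14, 21, 28

4 Wednesdays


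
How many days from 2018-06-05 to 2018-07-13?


From 2018-06-05 to 2018-07-13
2018-06-05: days before June = 31 + 28 + 31 + 30 + 31 = 151 (2018 is not a leap year); day of year = 151 + 5 = 156
2018-07-13: days before July = 31 + 28 + 31 + 30 + 31 + 30 = 181 (2018 is not a leap year); day of year = 181 + 13 = 194
Same year: 194 - 156 = 38

38 days


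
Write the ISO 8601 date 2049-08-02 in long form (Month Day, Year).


ISO 2049-08-02 parses as year=2049, month=08, day=02
Month 8 -> August

August 2, 2049


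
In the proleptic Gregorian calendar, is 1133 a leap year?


Gregorian leap year rule: divisible by 4, but not by 100, unless also by 400.
1133 is not divisible by 4 -> not a leap year

No


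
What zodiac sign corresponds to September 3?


Date: September 3
Conventional tropical zodiac dates: Virgo from August 23 onward; Libra starts September 23
September 3 falls within the Virgo range

Virgo


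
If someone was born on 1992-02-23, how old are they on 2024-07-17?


Birth: 1992-02-23
Reference: 2024-07-17
Year difference: 2024 - 1992 = 32

32 years old


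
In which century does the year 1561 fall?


Century = (year - 1) // 100 + 1
= (1561 - 1) // 100 + 1
= 1560 // 100 + 1
= 15 + 1

16th century


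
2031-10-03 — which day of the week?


Date: October 3, 2031
Anchor: Jan 1, 2031. With p = 2031 - 1 = 2030: (p + p//4 - p//100 + p//400) mod 7 = (2030 + 507 - 20 + 5) mod 7 = 2522 mod 7 = 2 -> Wednesday (Mon=0 ... Sun=6)
Days before October (Jan-Sep): 273; offset = 273 + 3 - 1 = 275
Weekday index = (2 + 275) mod 7 = 4

Day of the week: Friday


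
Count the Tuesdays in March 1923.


March 1923 has 31 days
Anchor: Jan 1, 1923. With p = 1923 - 1 = 1922: (p + p//4 - p//100 + p//400) mod 7 = (1922 + 480 - 19 + 4) mod 7 = 2387 mod 7 = 0 -> Monday (Mon=0 ... Sun=6)
Days before March (Jan-Feb): 59; March 1 index = (0 + 59) mod 7 = 3 -> Thursday
First Tuesday is March 6
Tuesdays: 6, 13, 20, 27

4 Tuesdays


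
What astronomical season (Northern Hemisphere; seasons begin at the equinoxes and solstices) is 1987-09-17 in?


Date: September 17
Astronomical Summer (approx.; exact equinox/solstice day varies by year): June 21 to September 21
September 17 falls within the Summer window

Summer


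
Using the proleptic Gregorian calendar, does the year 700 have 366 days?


Gregorian leap year rule: divisible by 4, but not by 100, unless also by 400.
700 is divisible by 100 but not 400 -> not a leap year

No


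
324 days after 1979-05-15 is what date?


Start: 1979-05-15, add 324 days
May 1979 has 31 days: 31 - 15 = 16 days to May 31 -> 308 left
June 1979 has 30 days -> 278 left
July 1979 has 31 days -> 247 left
August 1979 has 31 days -> 216 left
September 1979 has 30 days -> 186 left
October 1979 has 31 days -> 155 left
November 1979 has 30 days -> 125 left
December 1979 has 31 days -> 94 left
January 1980 has 31 days -> 63 left
February 1980 has 29 days -> 34 left
March 1980 has 31 days -> 3 left
April 1980: 3 <= 30 -> lands on April 3

Result: 1980-04-03


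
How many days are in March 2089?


March 2089

31 days


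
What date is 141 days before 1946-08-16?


Start: 1946-08-16, subtract 141 days
Back 16 days from August 16 reaches July 31, 1946 -> 125 left
July 1946 has 31 days -> back to June 30, 1946 -> 94 left
June 1946 has 30 days -> back to May 31, 1946 -> 64 left
May 1946 has 31 days -> back to April 30, 1946 -> 33 left
April 1946 has 30 days -> back to March 31, 1946 -> 3 left
March 1946: 31 - 3 = 28 -> lands on March 28

Result: 1946-03-28


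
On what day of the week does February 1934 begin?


Target: February 1, 1934
Anchor: Jan 1, 1934. With p = 1934 - 1 = 1933: (p + p//4 - p//100 + p//400) mod 7 = (1933 + 483 - 19 + 4) mod 7 = 2401 mod 7 = 0 -> Monday (Mon=0 ... Sun=6)
Days before February (Jan): 31 days
Weekday index = (0 + 31) mod 7 = 3

Thursday


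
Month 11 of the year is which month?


Month 11 of 12

November


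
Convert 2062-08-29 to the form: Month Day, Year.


ISO 2062-08-29 parses as year=2062, month=08, day=29
Month 8 -> August

August 29, 2062


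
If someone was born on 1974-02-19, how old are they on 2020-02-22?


Birth: 1974-02-19
Reference: 2020-02-22
Year difference: 2020 - 1974 = 46

46 years old


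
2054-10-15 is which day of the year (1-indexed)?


Date: October 15, 2054
Days in months 1 through 9: 273
Plus 15 days in October

Day of year: 288


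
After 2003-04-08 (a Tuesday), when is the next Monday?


Current: Tuesday
Target: Monday
Days ahead: 6

Next Monday: 2003-04-14


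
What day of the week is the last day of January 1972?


January 1972 has 31 days
Anchor: Jan 1, 1972. With p = 1972 - 1 = 1971: (p + p//4 - p//100 + p//400) mod 7 = (1971 + 492 - 19 + 4) mod 7 = 2448 mod 7 = 5 -> Saturday (Mon=0 ... Sun=6)
January 1 is the anchor itself -> Saturday
Last day offset: 31 - 1 = 30 days
Weekday index = (5 + 30) mod 7 = 0

Monday, January 31


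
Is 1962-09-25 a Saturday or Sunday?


Anchor: Jan 1, 1962. With p = 1962 - 1 = 1961: (p + p//4 - p//100 + p//400) mod 7 = (1961 + 490 - 19 + 4) mod 7 = 2436 mod 7 = 0 -> Monday (Mon=0 ... Sun=6)
Day of year: 268; offset = 267
Weekday index = (0 + 267) mod 7 = 1 -> Tuesday
Weekend days: Saturday, Sunday

No


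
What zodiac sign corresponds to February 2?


Date: February 2
Conventional tropical zodiac dates: Aquarius from January 20 onward; Pisces starts February 19
February 2 falls within the Aquarius range

Aquarius


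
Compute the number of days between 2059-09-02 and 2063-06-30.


From 2059-09-02 to 2063-06-30
2059-09-02: days before September = 31 + 28 + 31 + 30 + 31 + 30 + 31 + 31 = 243 (2059 is not a leap year); day of year = 243 + 2 = 245
2063-06-30: days before June = 31 + 28 + 31 + 30 + 31 = 151 (2063 is not a leap year); day of year = 151 + 30 = 181
Rest of 2059: 365 - 245 = 120
Full years 2060 (366), 2061 (365), 2062 (365): 1096
Total = 120 + 1096 + 181 = 1397

1397 days


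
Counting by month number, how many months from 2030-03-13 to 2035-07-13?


From March 2030 to July 2035
5 years * 12 = 60 months, plus 4 months = 64

64 months


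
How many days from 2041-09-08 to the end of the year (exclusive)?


Day of year: 251 of 365
Remaining = 365 - 251

114 days


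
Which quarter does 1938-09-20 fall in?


Month: September (month 9)
Q1: Jan-Mar, Q2: Apr-Jun, Q3: Jul-Sep, Q4: Oct-Dec

Q3


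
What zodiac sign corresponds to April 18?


Date: April 18
Conventional tropical zodiac dates: Aries from March 21 onward; Taurus starts April 20
April 18 falls within the Aries range

Aries


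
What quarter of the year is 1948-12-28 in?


Month: December (month 12)
Q1: Jan-Mar, Q2: Apr-Jun, Q3: Jul-Sep, Q4: Oct-Dec

Q4


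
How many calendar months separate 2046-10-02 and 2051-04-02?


From October 2046 to April 2051
5 years * 12 = 60 months, minus 6 months = 54

54 months


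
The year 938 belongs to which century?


Century = (year - 1) // 100 + 1
= (938 - 1) // 100 + 1
= 937 // 100 + 1
= 9 + 1

10th century


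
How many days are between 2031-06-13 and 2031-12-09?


From 2031-06-13 to 2031-12-09
2031-06-13: days before June = 31 + 28 + 31 + 30 + 31 = 151 (2031 is not a leap year); day of year = 151 + 13 = 164
2031-12-09: days before December = 31 + 28 + 31 + 30 + 31 + 30 + 31 + 31 + 30 + 31 + 30 = 334 (2031 is not a leap year); day of year = 334 + 9 = 343
Same year: 343 - 164 = 179

179 days


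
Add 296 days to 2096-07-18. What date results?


Start: 2096-07-18, add 296 days
July 2096 has 31 days: 31 - 18 = 13 days to July 31 -> 283 left
August 2096 has 31 days -> 252 left
September 2096 has 30 days -> 222 left
October 2096 has 31 days -> 191 left
November 2096 has 30 days -> 161 left
December 2096 has 31 days -> 130 left
January 2097 has 31 days -> 99 left
February 2097 has 28 days -> 71 left
March 2097 has 31 days -> 40 left
April 2097 has 30 days -> 10 left
May 2097: 10 <= 31 -> lands on May 10

Result: 2097-05-10


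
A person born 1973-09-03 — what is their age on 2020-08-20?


Birth: 1973-09-03
Reference: 2020-08-20
Year difference: 2020 - 1973 = 47
Birthday not yet reached in 2020, subtract 1

46 years old


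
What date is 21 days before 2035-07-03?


Start: 2035-07-03, subtract 21 days
Back 3 days from July 3 reaches June 30, 2035 -> 18 left
June 2035: 30 - 18 = 12 -> lands on June 12

Result: 2035-06-12


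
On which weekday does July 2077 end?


July 2077 has 31 days
Anchor: Jan 1, 2077. With p = 2077 - 1 = 2076: (p + p//4 - p//100 + p//400) mod 7 = (2076 + 519 - 20 + 5) mod 7 = 2580 mod 7 = 4 -> Friday (Mon=0 ... Sun=6)
Days before July (Jan-Jun): 181; July 1 index = (4 + 181) mod 7 = 3 -> Thursday
Last day offset: 31 - 1 = 30 days
Weekday index = (3 + 30) mod 7 = 5

Saturday, July 31


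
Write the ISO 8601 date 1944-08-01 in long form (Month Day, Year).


ISO 1944-08-01 parses as year=1944, month=08, day=01
Month 8 -> August

August 1, 1944


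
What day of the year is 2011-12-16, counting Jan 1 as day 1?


Date: December 16, 2011
Days in months 1 through 11: 334
Plus 16 days in December

Day of year: 350


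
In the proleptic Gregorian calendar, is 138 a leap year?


Gregorian leap year rule: divisible by 4, but not by 100, unless also by 400.
138 is not divisible by 4 -> not a leap year

No


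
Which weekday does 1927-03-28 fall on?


Date: March 28, 1927
Anchor: Jan 1, 1927. With p = 1927 - 1 = 1926: (p + p//4 - p//100 + p//400) mod 7 = (1926 + 481 - 19 + 4) mod 7 = 2392 mod 7 = 5 -> Saturday (Mon=0 ... Sun=6)
Days before March (Jan-Feb): 59; offset = 59 + 28 - 1 = 86
Weekday index = (5 + 86) mod 7 = 0

Day of the week: Monday


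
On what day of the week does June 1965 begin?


Target: June 1, 1965
Anchor: Jan 1, 1965. With p = 1965 - 1 = 1964: (p + p//4 - p//100 + p//400) mod 7 = (1964 + 491 - 19 + 4) mod 7 = 2440 mod 7 = 4 -> Friday (Mon=0 ... Sun=6)
Days before June (Jan-May): 151 days
Weekday index = (4 + 151) mod 7 = 1

Tuesday


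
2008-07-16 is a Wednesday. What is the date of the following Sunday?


Current: Wednesday
Target: Sunday
Days ahead: 4

Next Sunday: 2008-07-20


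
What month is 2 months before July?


July is month 7
7 - 2 = 5

May


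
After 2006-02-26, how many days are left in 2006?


Day of year: 57 of 365
Remaining = 365 - 57

308 days


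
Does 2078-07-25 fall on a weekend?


Anchor: Jan 1, 2078. With p = 2078 - 1 = 2077: (p + p//4 - p//100 + p//400) mod 7 = (2077 + 519 - 20 + 5) mod 7 = 2581 mod 7 = 5 -> Saturday (Mon=0 ... Sun=6)
Day of year: 206; offset = 205
Weekday index = (5 + 205) mod 7 = 0 -> Monday
Weekend days: Saturday, Sunday

No


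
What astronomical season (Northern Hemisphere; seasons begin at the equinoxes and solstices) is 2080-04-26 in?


Date: April 26
Astronomical Spring (approx.; exact equinox/solstice day varies by year): March 20 to June 20
April 26 falls within the Spring window

Spring


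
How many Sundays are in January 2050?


January 2050 has 31 days
Anchor: Jan 1, 2050. With p = 2050 - 1 = 2049: (p + p//4 - p//100 + p//400) mod 7 = (2049 + 512 - 20 + 5) mod 7 = 2546 mod 7 = 5 -> Saturday (Mon=0 ... Sun=6)
January 1 is the anchor itself -> Saturday
First Sunday is January 2
Sundays: 2, 9, 16, 23, 30

5 Sundays


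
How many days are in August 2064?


August 2064

31 days


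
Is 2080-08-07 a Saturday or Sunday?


Anchor: Jan 1, 2080. With p = 2080 - 1 = 2079: (p + p//4 - p//100 + p//400) mod 7 = (2079 + 519 - 20 + 5) mod 7 = 2583 mod 7 = 0 -> Monday (Mon=0 ... Sun=6)
Day of year: 220; offset = 219
Weekday index = (0 + 219) mod 7 = 2 -> Wednesday
Weekend days: Saturday, Sunday

No


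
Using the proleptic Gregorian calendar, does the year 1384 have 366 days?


Gregorian leap year rule: divisible by 4, but not by 100, unless also by 400.
1384 is divisible by 4 but not 100 -> leap year

Yes


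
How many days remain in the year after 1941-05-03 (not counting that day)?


Day of year: 123 of 365
Remaining = 365 - 123

242 days


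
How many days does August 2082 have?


August 2082

31 days


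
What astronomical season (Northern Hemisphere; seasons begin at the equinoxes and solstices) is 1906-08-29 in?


Date: August 29
Astronomical Summer (approx.; exact equinox/solstice day varies by year): June 21 to September 21
August 29 falls within the Summer window

Summer


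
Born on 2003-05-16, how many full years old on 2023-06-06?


Birth: 2003-05-16
Reference: 2023-06-06
Year difference: 2023 - 2003 = 20

20 years old


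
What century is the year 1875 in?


Century = (year - 1) // 100 + 1
= (1875 - 1) // 100 + 1
= 1874 // 100 + 1
= 18 + 1

19th century


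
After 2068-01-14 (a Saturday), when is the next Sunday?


Current: Saturday
Target: Sunday
Days ahead: 1

Next Sunday: 2068-01-15
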